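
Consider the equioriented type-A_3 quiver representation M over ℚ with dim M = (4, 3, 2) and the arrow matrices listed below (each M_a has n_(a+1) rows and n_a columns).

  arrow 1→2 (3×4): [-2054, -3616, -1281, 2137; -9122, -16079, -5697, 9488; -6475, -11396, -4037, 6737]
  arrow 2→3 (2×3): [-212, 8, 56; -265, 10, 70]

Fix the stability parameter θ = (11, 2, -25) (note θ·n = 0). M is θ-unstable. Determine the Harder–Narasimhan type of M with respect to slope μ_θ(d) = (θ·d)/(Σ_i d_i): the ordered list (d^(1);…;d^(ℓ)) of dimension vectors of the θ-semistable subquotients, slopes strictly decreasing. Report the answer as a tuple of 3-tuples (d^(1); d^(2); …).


Interval decomposition of M: I[1,1], I[1,2]^2, I[1,3], I[3,3].
HN type (ℓ=4): μ^(1)=11; μ^(2)=13/2; μ^(3)=-4; μ^(4)=-25

((1, 0, 0); (2, 2, 0); (1, 1, 1); (0, 0, 1))


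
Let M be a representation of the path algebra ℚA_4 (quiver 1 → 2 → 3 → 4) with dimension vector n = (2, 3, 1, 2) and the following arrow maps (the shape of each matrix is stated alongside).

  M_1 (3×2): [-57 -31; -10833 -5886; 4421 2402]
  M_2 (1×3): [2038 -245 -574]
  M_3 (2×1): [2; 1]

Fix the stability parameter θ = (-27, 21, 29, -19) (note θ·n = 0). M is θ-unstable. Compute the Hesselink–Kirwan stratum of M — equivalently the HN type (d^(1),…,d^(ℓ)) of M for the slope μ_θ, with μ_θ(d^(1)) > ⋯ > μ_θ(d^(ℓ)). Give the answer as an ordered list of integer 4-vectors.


Barcode: M ≅ I[1,2], I[1,4], I[2,2], I[4,4]. HN layers by μ_θ (4 steps, strictly decreasing):
  μ^(1)=21; μ^(2)=31/3; μ^(3)=-19; μ^(4)=-27

((0, 2, 0, 0); (0, 1, 1, 1); (0, 0, 0, 1); (2, 0, 0, 0))


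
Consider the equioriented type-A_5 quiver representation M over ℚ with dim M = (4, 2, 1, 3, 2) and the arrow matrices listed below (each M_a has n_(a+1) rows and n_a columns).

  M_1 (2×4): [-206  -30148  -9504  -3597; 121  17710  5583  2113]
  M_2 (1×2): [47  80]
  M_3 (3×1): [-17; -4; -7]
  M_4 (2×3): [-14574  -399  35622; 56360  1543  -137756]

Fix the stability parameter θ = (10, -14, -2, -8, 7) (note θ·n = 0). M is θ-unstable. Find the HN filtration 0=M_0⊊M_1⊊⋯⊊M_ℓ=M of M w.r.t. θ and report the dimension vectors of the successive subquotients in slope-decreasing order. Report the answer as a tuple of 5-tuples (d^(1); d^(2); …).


Via rank(M_{q-1}∘⋯∘M_p): M ≅ I[1,1]^2, I[1,2], I[1,4], I[4,5]^2.
μ_θ-semistable layers: μ^(1)=10; μ^(2)=7; μ^(3)=-2; μ^(4)=-7/2; μ^(5)=-8

((2, 0, 0, 0, 0); (0, 0, 0, 0, 2); (1, 1, 0, 0, 0); (1, 1, 1, 1, 0); (0, 0, 0, 2, 0))


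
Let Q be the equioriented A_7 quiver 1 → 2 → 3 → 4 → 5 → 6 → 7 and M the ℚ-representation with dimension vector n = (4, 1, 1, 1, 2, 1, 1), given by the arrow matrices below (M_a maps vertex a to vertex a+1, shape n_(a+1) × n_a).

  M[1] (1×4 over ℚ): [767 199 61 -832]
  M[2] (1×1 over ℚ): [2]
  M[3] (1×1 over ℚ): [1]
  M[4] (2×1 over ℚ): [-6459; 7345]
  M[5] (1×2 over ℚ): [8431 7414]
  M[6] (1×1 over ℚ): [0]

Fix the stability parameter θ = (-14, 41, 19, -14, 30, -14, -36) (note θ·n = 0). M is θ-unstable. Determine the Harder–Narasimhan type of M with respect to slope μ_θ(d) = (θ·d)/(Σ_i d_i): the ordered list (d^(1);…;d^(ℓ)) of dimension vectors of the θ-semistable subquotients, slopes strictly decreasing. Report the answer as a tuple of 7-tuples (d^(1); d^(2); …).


Barcode: M ≅ I[1,1]^3, I[1,6], I[5,5], I[7,7]. HN layers by μ_θ (4 steps, strictly decreasing):
  μ^(1)=30; μ^(2)=62/5; μ^(3)=-14; μ^(4)=-36

((0, 0, 0, 0, 1, 0, 0); (0, 1, 1, 1, 1, 1, 0); (4, 0, 0, 0, 0, 0, 0); (0, 0, 0, 0, 0, 0, 1))


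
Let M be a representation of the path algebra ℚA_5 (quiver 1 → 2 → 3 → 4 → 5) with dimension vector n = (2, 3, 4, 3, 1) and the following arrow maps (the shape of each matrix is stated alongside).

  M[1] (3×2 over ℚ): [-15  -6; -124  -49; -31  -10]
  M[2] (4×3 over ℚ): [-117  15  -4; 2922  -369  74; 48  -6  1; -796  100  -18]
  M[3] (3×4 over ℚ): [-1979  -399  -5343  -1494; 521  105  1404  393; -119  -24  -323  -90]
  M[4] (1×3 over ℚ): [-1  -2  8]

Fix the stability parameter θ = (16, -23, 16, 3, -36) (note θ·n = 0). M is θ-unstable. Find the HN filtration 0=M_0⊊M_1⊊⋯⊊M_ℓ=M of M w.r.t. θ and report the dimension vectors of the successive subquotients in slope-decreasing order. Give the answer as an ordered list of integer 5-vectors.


Barcode: M ≅ I[1,4], I[1,5], I[2,4], I[3,3]. HN layers by μ_θ (5 steps, strictly decreasing):
  μ^(1)=16; μ^(2)=19/2; μ^(3)=-7/2; μ^(4)=-24/5; μ^(5)=-23

((0, 0, 1, 0, 0); (0, 0, 2, 2, 0); (1, 1, 0, 0, 0); (1, 1, 1, 1, 1); (0, 1, 0, 0, 0))


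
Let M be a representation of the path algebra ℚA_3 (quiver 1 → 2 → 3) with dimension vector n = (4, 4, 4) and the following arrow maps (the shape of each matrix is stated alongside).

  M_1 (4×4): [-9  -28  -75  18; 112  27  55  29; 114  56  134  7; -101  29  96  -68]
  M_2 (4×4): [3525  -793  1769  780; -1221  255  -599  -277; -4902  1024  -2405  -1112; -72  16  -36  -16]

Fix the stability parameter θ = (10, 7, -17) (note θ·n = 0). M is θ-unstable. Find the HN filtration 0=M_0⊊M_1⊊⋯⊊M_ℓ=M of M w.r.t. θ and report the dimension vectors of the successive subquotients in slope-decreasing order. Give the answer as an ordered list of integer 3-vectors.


Barcode: M ≅ I[1,2], I[1,3]^3, I[3,3]. HN layers by μ_θ (3 steps, strictly decreasing):
  μ^(1)=17/2; μ^(2)=0; μ^(3)=-17

((1, 1, 0); (3, 3, 3); (0, 0, 1))


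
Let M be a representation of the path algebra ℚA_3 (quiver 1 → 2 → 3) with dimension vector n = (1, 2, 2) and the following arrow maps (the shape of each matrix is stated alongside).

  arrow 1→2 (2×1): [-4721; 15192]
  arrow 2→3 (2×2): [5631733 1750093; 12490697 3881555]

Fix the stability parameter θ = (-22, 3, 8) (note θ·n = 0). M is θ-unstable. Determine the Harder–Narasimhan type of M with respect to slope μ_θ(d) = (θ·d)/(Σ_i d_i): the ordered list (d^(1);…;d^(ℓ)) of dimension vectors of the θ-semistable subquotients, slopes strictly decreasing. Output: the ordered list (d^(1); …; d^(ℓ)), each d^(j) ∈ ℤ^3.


Interval decomposition of M: I[1,3], I[2,3].
HN type (ℓ=3): μ^(1)=8; μ^(2)=3; μ^(3)=-22

((0, 0, 2); (0, 2, 0); (1, 0, 0))


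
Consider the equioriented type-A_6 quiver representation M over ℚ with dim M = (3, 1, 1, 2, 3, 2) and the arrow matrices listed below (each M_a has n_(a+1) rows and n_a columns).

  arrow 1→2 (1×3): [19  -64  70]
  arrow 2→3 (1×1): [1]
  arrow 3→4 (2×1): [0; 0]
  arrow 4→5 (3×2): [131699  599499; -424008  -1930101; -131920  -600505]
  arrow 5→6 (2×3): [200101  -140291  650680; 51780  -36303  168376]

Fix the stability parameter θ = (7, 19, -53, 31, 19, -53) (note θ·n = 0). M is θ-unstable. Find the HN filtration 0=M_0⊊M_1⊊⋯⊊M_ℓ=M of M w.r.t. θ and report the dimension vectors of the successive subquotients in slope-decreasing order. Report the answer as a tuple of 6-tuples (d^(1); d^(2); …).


Barcode: M ≅ I[1,1]^2, I[1,3], I[4,6]^2, I[5,5]. HN layers by μ_θ (4 steps, strictly decreasing):
  μ^(1)=19; μ^(2)=7; μ^(3)=-1; μ^(4)=-9

((0, 0, 0, 0, 1, 0); (2, 0, 0, 0, 0, 0); (0, 0, 0, 2, 2, 2); (1, 1, 1, 0, 0, 0))


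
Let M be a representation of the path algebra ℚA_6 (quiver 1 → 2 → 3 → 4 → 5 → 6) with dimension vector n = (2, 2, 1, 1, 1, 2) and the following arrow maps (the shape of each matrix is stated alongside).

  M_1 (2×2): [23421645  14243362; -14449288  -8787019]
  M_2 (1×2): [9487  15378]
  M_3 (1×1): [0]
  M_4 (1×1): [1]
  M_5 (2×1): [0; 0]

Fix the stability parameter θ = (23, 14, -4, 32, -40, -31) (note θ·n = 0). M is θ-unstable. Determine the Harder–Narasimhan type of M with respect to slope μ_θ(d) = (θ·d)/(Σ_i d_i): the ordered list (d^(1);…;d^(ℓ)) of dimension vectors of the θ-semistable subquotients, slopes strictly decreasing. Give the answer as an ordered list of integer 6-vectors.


Interval decomposition of M: I[1,2], I[1,3], I[4,5], I[6,6]^2.
HN type (ℓ=4): μ^(1)=37/2; μ^(2)=11; μ^(3)=-4; μ^(4)=-31

((1, 1, 0, 0, 0, 0); (1, 1, 1, 0, 0, 0); (0, 0, 0, 1, 1, 0); (0, 0, 0, 0, 0, 2))


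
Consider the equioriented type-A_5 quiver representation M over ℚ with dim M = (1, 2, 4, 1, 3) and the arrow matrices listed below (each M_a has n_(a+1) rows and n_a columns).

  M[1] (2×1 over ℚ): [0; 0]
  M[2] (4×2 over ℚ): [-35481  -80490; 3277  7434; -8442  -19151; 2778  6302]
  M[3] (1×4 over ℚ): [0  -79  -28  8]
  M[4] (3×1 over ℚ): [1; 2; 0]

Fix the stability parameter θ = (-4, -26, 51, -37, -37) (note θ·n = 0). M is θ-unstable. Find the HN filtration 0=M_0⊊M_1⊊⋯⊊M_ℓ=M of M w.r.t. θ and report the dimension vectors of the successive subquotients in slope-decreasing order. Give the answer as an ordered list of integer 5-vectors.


Interval decomposition of M: I[1,1], I[2,3], I[2,5], I[3,3]^2, I[5,5]^2.
HN type (ℓ=5): μ^(1)=51; μ^(2)=-4; μ^(3)=-23/3; μ^(4)=-26; μ^(5)=-37

((0, 0, 3, 0, 0); (1, 0, 0, 0, 0); (0, 0, 1, 1, 1); (0, 2, 0, 0, 0); (0, 0, 0, 0, 2))


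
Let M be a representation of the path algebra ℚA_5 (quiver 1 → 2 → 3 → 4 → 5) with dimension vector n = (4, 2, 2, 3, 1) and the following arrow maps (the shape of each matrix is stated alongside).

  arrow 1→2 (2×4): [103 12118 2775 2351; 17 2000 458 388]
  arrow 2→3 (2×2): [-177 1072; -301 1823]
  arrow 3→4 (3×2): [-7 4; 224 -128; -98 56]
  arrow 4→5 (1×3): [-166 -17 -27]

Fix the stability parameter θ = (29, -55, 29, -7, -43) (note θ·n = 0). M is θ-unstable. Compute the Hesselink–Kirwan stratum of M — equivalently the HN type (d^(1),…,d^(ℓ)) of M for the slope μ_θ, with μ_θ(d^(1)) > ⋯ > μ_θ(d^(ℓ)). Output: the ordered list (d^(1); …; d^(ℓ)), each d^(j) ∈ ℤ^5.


Via rank(M_{q-1}∘⋯∘M_p): M ≅ I[1,1]^2, I[1,3], I[1,4], I[4,4], I[4,5].
μ_θ-semistable layers: μ^(1)=29; μ^(2)=11; μ^(3)=-7; μ^(4)=-13; μ^(5)=-25

((2, 0, 1, 0, 0); (0, 0, 1, 1, 0); (0, 0, 0, 1, 0); (2, 2, 0, 0, 0); (0, 0, 0, 1, 1))


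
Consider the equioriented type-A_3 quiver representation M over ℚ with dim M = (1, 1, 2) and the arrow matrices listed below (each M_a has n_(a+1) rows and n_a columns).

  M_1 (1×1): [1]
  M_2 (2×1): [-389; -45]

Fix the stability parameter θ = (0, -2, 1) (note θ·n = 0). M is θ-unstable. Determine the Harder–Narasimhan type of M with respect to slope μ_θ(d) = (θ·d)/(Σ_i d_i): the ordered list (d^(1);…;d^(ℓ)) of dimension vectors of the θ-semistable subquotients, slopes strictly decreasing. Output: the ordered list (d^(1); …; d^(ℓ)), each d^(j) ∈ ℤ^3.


Interval decomposition of M: I[1,3], I[3,3].
HN type (ℓ=2): μ^(1)=1; μ^(2)=-1

((0, 0, 2); (1, 1, 0))


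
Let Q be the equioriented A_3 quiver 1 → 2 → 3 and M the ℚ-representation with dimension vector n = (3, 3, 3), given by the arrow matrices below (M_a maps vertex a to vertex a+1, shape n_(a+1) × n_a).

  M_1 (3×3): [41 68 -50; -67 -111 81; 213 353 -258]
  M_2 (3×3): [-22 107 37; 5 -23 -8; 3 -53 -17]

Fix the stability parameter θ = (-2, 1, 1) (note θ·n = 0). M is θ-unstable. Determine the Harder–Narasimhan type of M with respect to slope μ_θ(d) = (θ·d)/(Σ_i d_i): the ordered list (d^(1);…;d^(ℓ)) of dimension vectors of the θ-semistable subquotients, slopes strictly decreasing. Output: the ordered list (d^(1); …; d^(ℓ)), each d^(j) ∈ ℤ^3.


Via rank(M_{q-1}∘⋯∘M_p): M ≅ I[1,3]^3.
μ_θ-semistable layers: μ^(1)=1; μ^(2)=-2

((0, 3, 3); (3, 0, 0))


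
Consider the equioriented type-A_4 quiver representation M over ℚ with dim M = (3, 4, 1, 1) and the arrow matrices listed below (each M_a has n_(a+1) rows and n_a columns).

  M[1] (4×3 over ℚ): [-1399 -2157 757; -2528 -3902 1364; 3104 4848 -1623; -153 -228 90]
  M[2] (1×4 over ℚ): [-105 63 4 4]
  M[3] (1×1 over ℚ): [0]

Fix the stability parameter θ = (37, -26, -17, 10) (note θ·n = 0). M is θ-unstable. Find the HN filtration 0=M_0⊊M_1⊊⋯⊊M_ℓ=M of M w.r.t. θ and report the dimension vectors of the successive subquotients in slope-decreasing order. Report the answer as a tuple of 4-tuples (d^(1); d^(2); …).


Barcode: M ≅ I[1,2]^2, I[1,3], I[2,2], I[4,4]. HN layers by μ_θ (4 steps, strictly decreasing):
  μ^(1)=10; μ^(2)=11/2; μ^(3)=-2; μ^(4)=-26

((0, 0, 0, 1); (2, 2, 0, 0); (1, 1, 1, 0); (0, 1, 0, 0))


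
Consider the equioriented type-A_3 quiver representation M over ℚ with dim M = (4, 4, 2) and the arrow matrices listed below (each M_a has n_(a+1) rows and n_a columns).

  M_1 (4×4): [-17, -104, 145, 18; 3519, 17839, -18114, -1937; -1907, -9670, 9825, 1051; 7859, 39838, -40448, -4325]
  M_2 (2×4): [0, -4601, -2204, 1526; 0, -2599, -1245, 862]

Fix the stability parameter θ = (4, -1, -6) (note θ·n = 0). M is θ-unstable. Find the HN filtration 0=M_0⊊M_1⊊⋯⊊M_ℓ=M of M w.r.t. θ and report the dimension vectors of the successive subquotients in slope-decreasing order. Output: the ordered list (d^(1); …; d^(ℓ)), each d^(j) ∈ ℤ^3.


Barcode: M ≅ I[1,2]^2, I[1,3]^2. HN layers by μ_θ (2 steps, strictly decreasing):
  μ^(1)=3/2; μ^(2)=-1

((2, 2, 0); (2, 2, 2))


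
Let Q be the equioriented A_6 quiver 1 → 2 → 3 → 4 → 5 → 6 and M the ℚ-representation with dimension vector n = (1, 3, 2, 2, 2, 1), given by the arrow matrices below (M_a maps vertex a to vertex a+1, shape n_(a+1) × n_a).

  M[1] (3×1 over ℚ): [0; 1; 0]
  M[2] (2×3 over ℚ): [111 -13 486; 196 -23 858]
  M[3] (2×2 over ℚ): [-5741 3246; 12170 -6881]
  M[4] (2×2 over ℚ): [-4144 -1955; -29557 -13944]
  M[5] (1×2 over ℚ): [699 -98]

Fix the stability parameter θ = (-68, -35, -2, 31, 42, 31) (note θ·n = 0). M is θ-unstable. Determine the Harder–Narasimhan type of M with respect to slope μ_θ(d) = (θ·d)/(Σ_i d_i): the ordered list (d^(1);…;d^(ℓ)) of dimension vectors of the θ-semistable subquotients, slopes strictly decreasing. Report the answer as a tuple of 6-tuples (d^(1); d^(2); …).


Barcode: M ≅ I[1,6], I[2,2], I[2,5]. HN layers by μ_θ (6 steps, strictly decreasing):
  μ^(1)=42; μ^(2)=73/2; μ^(3)=31; μ^(4)=-2; μ^(5)=-35; μ^(6)=-68

((0, 0, 0, 0, 1, 0); (0, 0, 0, 0, 1, 1); (0, 0, 0, 2, 0, 0); (0, 0, 2, 0, 0, 0); (0, 3, 0, 0, 0, 0); (1, 0, 0, 0, 0, 0))


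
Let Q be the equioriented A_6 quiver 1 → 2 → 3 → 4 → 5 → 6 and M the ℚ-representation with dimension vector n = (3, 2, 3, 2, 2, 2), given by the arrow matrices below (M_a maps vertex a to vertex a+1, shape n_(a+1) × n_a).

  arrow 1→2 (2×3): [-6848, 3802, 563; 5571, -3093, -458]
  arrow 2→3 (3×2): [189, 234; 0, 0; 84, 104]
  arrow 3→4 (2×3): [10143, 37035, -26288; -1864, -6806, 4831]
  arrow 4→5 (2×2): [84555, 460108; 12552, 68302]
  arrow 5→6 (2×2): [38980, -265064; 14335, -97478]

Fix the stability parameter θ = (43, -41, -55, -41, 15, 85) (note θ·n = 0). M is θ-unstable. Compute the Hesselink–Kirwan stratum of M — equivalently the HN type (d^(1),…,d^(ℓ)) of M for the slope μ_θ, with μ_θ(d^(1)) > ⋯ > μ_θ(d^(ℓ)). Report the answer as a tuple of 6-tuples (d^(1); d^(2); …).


Interval decomposition of M: I[1,1], I[1,2], I[1,6], I[3,3], I[3,5], I[6,6].
HN type (ℓ=7): μ^(1)=85; μ^(2)=43; μ^(3)=15; μ^(4)=1; μ^(5)=-47/2; μ^(6)=-41; μ^(7)=-55

((0, 0, 0, 0, 0, 2); (1, 0, 0, 0, 0, 0); (0, 0, 0, 0, 2, 0); (1, 1, 0, 0, 0, 0); (1, 1, 1, 1, 0, 0); (0, 0, 0, 1, 0, 0); (0, 0, 2, 0, 0, 0))


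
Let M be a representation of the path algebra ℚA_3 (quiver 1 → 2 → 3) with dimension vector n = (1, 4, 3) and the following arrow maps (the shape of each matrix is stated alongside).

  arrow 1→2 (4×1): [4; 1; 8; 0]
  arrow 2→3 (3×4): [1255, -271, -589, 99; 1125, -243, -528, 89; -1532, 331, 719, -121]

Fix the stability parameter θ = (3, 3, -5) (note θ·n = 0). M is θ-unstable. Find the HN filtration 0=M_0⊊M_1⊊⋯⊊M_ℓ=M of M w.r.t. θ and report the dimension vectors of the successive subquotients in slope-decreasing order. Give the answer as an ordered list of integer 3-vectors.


Via rank(M_{q-1}∘⋯∘M_p): M ≅ I[1,3], I[2,2], I[2,3]^2.
μ_θ-semistable layers: μ^(1)=3; μ^(2)=1/3; μ^(3)=-1

((0, 1, 0); (1, 1, 1); (0, 2, 2))


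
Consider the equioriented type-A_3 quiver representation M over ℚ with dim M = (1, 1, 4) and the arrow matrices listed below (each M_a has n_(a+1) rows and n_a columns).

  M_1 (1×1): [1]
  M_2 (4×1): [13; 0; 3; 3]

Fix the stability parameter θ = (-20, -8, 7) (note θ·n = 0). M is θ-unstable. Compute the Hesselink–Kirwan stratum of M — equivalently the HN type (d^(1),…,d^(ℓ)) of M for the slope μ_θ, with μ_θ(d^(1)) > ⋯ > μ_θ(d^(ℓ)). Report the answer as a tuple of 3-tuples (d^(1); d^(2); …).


Barcode: M ≅ I[1,3], I[3,3]^3. HN layers by μ_θ (3 steps, strictly decreasing):
  μ^(1)=7; μ^(2)=-8; μ^(3)=-20

((0, 0, 4); (0, 1, 0); (1, 0, 0))


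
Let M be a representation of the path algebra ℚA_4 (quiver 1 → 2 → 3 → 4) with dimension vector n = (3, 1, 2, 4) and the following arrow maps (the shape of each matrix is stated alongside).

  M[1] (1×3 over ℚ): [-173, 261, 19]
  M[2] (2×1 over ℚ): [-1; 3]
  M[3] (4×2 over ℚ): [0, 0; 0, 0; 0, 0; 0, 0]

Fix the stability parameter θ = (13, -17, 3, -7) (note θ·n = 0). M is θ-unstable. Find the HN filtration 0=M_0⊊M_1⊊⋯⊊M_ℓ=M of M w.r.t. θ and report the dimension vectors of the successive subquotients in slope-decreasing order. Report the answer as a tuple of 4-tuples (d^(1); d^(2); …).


Barcode: M ≅ I[1,1]^2, I[1,3], I[3,3], I[4,4]^4. HN layers by μ_θ (4 steps, strictly decreasing):
  μ^(1)=13; μ^(2)=3; μ^(3)=-2; μ^(4)=-7

((2, 0, 0, 0); (0, 0, 2, 0); (1, 1, 0, 0); (0, 0, 0, 4))


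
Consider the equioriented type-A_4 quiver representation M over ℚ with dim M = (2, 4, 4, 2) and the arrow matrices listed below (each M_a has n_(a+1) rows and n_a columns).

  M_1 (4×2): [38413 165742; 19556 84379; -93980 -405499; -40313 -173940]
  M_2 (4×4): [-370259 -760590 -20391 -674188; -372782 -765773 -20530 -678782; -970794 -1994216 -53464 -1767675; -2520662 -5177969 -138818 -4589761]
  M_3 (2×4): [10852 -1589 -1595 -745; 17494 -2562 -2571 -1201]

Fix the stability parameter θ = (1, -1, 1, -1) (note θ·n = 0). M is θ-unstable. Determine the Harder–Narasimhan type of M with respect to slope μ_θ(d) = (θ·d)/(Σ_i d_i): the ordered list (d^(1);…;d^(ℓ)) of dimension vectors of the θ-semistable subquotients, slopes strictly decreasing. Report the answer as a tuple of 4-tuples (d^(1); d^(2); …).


Via rank(M_{q-1}∘⋯∘M_p): M ≅ I[1,4]^2, I[2,3]^2.
μ_θ-semistable layers: μ^(1)=1; μ^(2)=0; μ^(3)=-1

((0, 0, 2, 0); (2, 2, 2, 2); (0, 2, 0, 0))


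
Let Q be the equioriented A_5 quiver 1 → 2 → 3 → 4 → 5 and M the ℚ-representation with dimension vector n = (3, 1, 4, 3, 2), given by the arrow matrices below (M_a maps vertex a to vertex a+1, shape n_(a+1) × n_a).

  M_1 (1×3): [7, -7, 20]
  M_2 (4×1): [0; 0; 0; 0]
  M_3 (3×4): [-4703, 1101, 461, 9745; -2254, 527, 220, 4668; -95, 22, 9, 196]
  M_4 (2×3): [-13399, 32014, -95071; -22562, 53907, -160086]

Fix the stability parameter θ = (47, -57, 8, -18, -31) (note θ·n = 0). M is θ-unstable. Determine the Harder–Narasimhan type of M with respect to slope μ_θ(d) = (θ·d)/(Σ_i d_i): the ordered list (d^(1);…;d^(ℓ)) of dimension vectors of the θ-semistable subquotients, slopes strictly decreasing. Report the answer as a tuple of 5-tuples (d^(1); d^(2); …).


Interval decomposition of M: I[1,1]^2, I[1,2], I[3,3], I[3,4], I[3,5]^2.
HN type (ℓ=4): μ^(1)=47; μ^(2)=8; μ^(3)=-5; μ^(4)=-41/3

((2, 0, 0, 0, 0); (0, 0, 1, 0, 0); (1, 1, 1, 1, 0); (0, 0, 2, 2, 2))


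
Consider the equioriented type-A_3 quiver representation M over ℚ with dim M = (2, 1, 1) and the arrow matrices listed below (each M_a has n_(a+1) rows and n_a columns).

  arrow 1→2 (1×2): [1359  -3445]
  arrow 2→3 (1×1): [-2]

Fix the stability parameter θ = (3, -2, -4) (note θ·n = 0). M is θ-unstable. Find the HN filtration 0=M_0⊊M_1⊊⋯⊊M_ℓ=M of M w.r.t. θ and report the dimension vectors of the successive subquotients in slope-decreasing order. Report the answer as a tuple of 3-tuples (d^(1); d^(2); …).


Interval decomposition of M: I[1,1], I[1,3].
HN type (ℓ=2): μ^(1)=3; μ^(2)=-1

((1, 0, 0); (1, 1, 1))


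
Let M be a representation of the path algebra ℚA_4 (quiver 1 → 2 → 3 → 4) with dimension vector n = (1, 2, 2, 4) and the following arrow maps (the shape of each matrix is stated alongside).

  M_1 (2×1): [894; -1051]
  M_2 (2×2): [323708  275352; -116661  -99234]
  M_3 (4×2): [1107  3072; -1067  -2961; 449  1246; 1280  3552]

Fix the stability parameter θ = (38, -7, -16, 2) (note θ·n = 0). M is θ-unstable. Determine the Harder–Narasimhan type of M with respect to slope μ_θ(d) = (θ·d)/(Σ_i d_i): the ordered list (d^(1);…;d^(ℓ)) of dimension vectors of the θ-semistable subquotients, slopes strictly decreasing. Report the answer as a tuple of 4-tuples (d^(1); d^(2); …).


Via rank(M_{q-1}∘⋯∘M_p): M ≅ I[1,2], I[2,4], I[3,4], I[4,4]^2.
μ_θ-semistable layers: μ^(1)=31/2; μ^(2)=2; μ^(3)=-23/2; μ^(4)=-16

((1, 1, 0, 0); (0, 0, 0, 4); (0, 1, 1, 0); (0, 0, 1, 0))


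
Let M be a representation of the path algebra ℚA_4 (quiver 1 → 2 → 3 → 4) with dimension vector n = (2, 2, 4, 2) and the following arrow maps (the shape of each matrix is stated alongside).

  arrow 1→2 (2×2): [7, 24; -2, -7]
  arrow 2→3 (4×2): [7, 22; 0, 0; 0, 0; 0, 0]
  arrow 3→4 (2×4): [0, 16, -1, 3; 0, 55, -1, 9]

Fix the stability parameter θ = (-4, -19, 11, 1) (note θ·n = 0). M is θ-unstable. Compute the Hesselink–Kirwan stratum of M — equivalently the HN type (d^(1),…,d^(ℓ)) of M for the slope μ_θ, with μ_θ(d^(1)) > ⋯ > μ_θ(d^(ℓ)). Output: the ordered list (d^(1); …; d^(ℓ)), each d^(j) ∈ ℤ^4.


Barcode: M ≅ I[1,2], I[1,3], I[3,3], I[3,4]^2. HN layers by μ_θ (3 steps, strictly decreasing):
  μ^(1)=11; μ^(2)=6; μ^(3)=-23/2

((0, 0, 2, 0); (0, 0, 2, 2); (2, 2, 0, 0))


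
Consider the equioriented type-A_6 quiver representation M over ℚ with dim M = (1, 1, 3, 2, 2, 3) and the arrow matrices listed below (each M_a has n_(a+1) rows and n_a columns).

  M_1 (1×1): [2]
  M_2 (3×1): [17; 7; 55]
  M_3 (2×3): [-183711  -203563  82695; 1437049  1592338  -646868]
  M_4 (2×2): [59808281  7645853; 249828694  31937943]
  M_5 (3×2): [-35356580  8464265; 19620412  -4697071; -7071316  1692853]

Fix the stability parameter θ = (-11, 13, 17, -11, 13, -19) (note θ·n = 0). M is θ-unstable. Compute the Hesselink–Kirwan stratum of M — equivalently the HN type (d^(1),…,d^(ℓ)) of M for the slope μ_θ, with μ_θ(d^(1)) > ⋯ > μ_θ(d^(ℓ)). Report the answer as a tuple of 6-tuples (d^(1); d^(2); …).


Via rank(M_{q-1}∘⋯∘M_p): M ≅ I[1,6], I[3,3], I[3,5], I[6,6]^2.
μ_θ-semistable layers: μ^(1)=17; μ^(2)=13; μ^(3)=3; μ^(4)=13/5; μ^(5)=-11; μ^(6)=-19

((0, 0, 1, 0, 0, 0); (0, 0, 0, 0, 1, 0); (0, 0, 1, 1, 0, 0); (0, 1, 1, 1, 1, 1); (1, 0, 0, 0, 0, 0); (0, 0, 0, 0, 0, 2))


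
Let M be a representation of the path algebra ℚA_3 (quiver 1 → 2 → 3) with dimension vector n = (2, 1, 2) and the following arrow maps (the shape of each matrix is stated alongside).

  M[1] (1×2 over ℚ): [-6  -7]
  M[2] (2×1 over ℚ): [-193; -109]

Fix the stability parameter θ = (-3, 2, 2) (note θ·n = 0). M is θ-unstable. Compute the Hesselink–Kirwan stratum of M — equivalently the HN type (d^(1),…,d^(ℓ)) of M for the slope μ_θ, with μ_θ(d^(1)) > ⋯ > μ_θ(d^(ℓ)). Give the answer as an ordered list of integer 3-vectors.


Interval decomposition of M: I[1,1], I[1,3], I[3,3].
HN type (ℓ=2): μ^(1)=2; μ^(2)=-3

((0, 1, 2); (2, 0, 0))


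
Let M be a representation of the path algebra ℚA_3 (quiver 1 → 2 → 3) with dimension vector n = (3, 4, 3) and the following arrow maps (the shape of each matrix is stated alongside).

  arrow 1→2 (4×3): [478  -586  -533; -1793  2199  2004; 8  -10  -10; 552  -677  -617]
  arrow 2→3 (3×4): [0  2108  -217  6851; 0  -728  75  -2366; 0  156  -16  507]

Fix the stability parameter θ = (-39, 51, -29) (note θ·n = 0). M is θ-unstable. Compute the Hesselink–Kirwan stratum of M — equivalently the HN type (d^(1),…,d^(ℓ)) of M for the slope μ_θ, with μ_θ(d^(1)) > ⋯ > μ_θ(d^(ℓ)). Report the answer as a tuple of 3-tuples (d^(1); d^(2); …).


Via rank(M_{q-1}∘⋯∘M_p): M ≅ I[1,2]^2, I[1,3], I[2,3], I[3,3].
μ_θ-semistable layers: μ^(1)=51; μ^(2)=11; μ^(3)=-29; μ^(4)=-39

((0, 2, 0); (0, 2, 2); (0, 0, 1); (3, 0, 0))


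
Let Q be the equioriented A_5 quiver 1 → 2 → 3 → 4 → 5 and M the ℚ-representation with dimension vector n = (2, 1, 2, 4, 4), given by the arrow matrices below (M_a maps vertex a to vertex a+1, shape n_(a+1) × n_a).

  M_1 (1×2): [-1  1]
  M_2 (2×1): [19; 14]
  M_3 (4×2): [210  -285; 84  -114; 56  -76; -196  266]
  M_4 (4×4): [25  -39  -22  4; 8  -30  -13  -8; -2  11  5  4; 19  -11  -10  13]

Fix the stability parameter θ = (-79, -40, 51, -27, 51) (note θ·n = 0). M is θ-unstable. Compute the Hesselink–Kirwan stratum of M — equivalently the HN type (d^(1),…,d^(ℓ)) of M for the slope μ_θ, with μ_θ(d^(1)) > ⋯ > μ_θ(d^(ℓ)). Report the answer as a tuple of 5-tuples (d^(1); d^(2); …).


Barcode: M ≅ I[1,1], I[1,3], I[3,5], I[4,5]^3. HN layers by μ_θ (5 steps, strictly decreasing):
  μ^(1)=51; μ^(2)=12; μ^(3)=-27; μ^(4)=-40; μ^(5)=-79

((0, 0, 1, 0, 4); (0, 0, 1, 1, 0); (0, 0, 0, 3, 0); (0, 1, 0, 0, 0); (2, 0, 0, 0, 0))


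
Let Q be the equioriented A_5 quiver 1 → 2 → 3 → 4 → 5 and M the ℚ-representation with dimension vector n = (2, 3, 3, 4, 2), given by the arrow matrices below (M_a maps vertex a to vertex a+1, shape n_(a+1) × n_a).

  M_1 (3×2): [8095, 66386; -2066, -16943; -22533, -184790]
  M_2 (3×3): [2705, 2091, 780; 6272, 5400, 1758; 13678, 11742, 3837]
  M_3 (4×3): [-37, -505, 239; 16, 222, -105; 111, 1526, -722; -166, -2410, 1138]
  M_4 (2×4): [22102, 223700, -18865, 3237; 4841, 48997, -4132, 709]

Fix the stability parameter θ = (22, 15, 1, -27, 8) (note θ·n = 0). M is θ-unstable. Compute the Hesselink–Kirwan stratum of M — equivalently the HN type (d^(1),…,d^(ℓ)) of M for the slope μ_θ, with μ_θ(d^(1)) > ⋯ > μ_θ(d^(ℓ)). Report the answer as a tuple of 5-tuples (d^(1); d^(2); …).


Via rank(M_{q-1}∘⋯∘M_p): M ≅ I[1,4], I[1,5], I[2,2], I[3,5], I[4,4].
μ_θ-semistable layers: μ^(1)=15; μ^(2)=8; μ^(3)=11/4; μ^(4)=-13; μ^(5)=-27

((0, 1, 0, 0, 0); (0, 0, 0, 0, 2); (2, 2, 2, 2, 0); (0, 0, 1, 1, 0); (0, 0, 0, 1, 0))


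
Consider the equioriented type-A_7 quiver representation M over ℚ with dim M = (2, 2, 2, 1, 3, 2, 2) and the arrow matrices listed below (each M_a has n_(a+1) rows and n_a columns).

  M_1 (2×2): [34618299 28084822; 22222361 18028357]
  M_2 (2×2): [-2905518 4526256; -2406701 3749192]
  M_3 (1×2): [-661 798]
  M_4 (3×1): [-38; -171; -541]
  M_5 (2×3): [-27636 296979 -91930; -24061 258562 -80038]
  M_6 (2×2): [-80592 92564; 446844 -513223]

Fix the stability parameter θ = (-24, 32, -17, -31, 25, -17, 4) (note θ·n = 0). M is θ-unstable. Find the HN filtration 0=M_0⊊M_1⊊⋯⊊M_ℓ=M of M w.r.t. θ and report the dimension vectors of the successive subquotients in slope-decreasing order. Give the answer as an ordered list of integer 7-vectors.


Via rank(M_{q-1}∘⋯∘M_p): M ≅ I[1,2], I[1,3], I[3,7], I[5,5], I[5,6], I[7,7].
μ_θ-semistable layers: μ^(1)=32; μ^(2)=25; μ^(3)=15/2; μ^(4)=4; μ^(5)=-24

((0, 1, 0, 0, 0, 0, 0); (0, 0, 0, 0, 1, 0, 0); (0, 1, 1, 0, 0, 0, 0); (0, 0, 0, 0, 2, 2, 2); (2, 0, 1, 1, 0, 0, 0))


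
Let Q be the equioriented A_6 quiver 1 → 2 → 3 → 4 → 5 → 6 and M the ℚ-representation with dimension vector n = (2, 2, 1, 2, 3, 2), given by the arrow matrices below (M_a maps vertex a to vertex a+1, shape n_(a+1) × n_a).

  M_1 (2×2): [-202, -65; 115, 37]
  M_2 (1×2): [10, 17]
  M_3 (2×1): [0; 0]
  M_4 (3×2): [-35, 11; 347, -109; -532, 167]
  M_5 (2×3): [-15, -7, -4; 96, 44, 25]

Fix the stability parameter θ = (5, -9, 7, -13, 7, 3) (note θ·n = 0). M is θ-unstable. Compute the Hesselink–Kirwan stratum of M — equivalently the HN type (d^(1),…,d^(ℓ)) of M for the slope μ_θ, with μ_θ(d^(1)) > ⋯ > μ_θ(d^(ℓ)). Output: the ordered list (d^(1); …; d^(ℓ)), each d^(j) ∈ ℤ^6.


Barcode: M ≅ I[1,2], I[1,3], I[4,5], I[4,6], I[5,6]. HN layers by μ_θ (4 steps, strictly decreasing):
  μ^(1)=7; μ^(2)=5; μ^(3)=-2; μ^(4)=-13

((0, 0, 1, 0, 1, 0); (0, 0, 0, 0, 2, 2); (2, 2, 0, 0, 0, 0); (0, 0, 0, 2, 0, 0))


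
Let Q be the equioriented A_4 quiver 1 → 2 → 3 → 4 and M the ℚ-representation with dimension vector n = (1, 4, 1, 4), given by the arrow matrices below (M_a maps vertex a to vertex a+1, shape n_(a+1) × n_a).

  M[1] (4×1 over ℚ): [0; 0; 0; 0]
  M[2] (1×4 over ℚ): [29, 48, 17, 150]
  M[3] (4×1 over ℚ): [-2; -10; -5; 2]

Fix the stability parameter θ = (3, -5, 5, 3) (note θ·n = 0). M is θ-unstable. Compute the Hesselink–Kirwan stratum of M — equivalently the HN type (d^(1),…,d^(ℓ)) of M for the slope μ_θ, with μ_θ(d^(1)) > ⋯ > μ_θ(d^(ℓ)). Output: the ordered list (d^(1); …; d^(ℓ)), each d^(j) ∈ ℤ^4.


Interval decomposition of M: I[1,1], I[2,2]^3, I[2,4], I[4,4]^3.
HN type (ℓ=3): μ^(1)=4; μ^(2)=3; μ^(3)=-5

((0, 0, 1, 1); (1, 0, 0, 3); (0, 4, 0, 0))


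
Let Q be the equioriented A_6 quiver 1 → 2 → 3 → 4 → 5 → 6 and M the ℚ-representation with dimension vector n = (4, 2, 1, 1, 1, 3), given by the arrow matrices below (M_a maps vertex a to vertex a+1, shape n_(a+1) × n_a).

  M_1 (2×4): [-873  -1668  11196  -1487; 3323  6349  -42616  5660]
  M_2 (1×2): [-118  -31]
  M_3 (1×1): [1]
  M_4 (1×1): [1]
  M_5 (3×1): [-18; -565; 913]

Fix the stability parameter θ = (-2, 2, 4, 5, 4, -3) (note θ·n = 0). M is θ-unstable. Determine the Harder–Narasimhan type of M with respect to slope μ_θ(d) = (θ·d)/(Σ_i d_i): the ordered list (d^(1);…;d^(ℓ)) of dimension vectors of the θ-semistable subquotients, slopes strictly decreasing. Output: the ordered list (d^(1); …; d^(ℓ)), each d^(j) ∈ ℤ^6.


Interval decomposition of M: I[1,1]^2, I[1,2], I[1,6], I[6,6]^2.
HN type (ℓ=4): μ^(1)=5/2; μ^(2)=2; μ^(3)=-2; μ^(4)=-3

((0, 0, 1, 1, 1, 1); (0, 2, 0, 0, 0, 0); (4, 0, 0, 0, 0, 0); (0, 0, 0, 0, 0, 2))


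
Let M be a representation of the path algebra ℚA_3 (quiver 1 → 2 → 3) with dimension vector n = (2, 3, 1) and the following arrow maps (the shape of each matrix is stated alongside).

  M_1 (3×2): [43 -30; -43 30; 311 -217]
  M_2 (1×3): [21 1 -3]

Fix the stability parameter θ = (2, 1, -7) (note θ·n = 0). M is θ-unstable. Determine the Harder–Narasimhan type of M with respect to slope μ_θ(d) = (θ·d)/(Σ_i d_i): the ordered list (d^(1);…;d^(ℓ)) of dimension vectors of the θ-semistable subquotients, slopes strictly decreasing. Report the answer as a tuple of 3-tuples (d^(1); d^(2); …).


Interval decomposition of M: I[1,2], I[1,3], I[2,2].
HN type (ℓ=3): μ^(1)=3/2; μ^(2)=1; μ^(3)=-4/3

((1, 1, 0); (0, 1, 0); (1, 1, 1))


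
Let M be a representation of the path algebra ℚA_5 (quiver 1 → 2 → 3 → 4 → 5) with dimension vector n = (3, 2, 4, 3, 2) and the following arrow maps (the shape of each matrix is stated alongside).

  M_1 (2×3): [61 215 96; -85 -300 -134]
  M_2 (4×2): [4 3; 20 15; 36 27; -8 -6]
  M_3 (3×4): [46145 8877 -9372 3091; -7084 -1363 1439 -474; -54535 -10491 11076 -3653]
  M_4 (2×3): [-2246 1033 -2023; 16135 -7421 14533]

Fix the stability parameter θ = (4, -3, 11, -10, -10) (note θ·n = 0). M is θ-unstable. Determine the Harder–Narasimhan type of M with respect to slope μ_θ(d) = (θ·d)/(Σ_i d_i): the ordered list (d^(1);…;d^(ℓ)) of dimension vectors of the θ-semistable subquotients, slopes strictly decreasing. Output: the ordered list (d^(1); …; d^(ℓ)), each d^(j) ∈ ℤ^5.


Barcode: M ≅ I[1,1], I[1,2], I[1,3], I[3,3], I[3,5]^2, I[4,4]. HN layers by μ_θ (5 steps, strictly decreasing):
  μ^(1)=11; μ^(2)=4; μ^(3)=1/2; μ^(4)=-3; μ^(5)=-10

((0, 0, 2, 0, 0); (1, 0, 0, 0, 0); (2, 2, 0, 0, 0); (0, 0, 2, 2, 2); (0, 0, 0, 1, 0))


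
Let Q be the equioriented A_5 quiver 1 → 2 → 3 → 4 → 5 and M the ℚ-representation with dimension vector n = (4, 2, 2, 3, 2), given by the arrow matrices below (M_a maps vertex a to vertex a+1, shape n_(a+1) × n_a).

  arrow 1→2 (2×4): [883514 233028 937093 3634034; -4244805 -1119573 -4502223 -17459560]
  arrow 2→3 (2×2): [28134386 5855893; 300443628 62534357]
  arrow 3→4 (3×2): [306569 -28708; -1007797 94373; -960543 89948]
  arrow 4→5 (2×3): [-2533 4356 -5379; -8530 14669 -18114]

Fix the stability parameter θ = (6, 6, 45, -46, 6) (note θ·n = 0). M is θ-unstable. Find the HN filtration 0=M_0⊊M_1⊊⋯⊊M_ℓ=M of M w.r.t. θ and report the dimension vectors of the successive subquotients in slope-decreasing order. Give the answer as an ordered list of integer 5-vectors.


Barcode: M ≅ I[1,1]^2, I[1,4], I[1,5], I[4,5]. HN layers by μ_θ (3 steps, strictly decreasing):
  μ^(1)=6; μ^(2)=11/4; μ^(3)=-46

((2, 0, 0, 0, 2); (2, 2, 2, 2, 0); (0, 0, 0, 1, 0))


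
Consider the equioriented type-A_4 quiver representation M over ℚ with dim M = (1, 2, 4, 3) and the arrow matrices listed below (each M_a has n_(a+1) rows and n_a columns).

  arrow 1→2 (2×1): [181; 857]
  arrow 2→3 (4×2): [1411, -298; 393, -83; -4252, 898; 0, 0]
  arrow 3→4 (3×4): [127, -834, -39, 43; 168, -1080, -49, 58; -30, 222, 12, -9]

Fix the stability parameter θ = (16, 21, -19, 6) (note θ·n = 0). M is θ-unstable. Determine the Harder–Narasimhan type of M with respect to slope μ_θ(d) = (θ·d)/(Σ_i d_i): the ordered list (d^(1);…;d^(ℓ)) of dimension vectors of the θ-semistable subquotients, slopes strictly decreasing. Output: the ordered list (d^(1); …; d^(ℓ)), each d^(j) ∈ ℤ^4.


Via rank(M_{q-1}∘⋯∘M_p): M ≅ I[1,4], I[2,4], I[3,3], I[3,4].
μ_θ-semistable layers: μ^(1)=6; μ^(2)=1; μ^(3)=-19

((1, 1, 1, 3); (0, 1, 1, 0); (0, 0, 2, 0))


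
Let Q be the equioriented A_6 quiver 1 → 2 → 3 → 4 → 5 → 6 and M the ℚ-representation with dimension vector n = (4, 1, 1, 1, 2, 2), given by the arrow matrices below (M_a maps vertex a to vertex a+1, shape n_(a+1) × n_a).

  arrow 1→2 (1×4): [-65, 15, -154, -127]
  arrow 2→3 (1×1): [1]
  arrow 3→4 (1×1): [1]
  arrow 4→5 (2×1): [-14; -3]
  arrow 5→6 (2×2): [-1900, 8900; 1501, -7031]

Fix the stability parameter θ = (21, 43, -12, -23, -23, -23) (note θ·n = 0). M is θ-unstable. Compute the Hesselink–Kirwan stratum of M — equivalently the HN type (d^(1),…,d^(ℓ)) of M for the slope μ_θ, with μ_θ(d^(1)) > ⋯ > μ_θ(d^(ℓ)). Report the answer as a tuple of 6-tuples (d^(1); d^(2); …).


Interval decomposition of M: I[1,1]^3, I[1,6], I[5,5], I[6,6].
HN type (ℓ=3): μ^(1)=21; μ^(2)=-17/6; μ^(3)=-23

((3, 0, 0, 0, 0, 0); (1, 1, 1, 1, 1, 1); (0, 0, 0, 0, 1, 1))


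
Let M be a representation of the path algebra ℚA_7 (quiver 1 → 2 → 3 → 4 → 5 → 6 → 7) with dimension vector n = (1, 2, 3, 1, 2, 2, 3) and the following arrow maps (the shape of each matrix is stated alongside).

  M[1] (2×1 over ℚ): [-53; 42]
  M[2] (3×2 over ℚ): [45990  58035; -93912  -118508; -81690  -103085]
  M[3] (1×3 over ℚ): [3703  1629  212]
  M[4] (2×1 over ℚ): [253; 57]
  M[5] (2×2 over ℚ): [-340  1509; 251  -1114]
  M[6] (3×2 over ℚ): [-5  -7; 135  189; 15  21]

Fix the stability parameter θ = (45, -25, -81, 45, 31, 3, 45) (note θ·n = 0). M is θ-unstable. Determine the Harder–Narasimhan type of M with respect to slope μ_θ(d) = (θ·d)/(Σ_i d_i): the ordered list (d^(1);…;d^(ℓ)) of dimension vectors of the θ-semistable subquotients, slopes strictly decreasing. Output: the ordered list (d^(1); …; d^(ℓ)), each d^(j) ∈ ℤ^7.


Interval decomposition of M: I[1,2], I[2,6], I[3,3]^2, I[5,7], I[7,7]^2.
HN type (ℓ=6): μ^(1)=45; μ^(2)=79/3; μ^(3)=17; μ^(4)=10; μ^(5)=-53; μ^(6)=-81

((0, 0, 0, 0, 0, 0, 3); (0, 0, 0, 1, 1, 1, 0); (0, 0, 0, 0, 1, 1, 0); (1, 1, 0, 0, 0, 0, 0); (0, 1, 1, 0, 0, 0, 0); (0, 0, 2, 0, 0, 0, 0))


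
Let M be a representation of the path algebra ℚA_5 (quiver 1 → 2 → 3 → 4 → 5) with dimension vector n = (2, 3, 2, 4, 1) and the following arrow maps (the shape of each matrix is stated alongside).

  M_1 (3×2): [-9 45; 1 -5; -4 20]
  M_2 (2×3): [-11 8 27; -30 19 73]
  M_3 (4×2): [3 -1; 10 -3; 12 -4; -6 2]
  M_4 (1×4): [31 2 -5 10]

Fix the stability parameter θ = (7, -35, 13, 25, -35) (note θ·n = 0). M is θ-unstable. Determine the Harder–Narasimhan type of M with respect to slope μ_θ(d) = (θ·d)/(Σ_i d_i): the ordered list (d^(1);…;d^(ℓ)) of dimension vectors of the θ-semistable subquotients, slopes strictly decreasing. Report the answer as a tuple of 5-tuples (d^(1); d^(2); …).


Interval decomposition of M: I[1,1], I[1,5], I[2,2], I[2,4], I[4,4]^2.
HN type (ℓ=6): μ^(1)=25; μ^(2)=13; μ^(3)=7; μ^(4)=1; μ^(5)=-14; μ^(6)=-35

((0, 0, 0, 3, 0); (0, 0, 1, 0, 0); (1, 0, 0, 0, 0); (0, 0, 1, 1, 1); (1, 1, 0, 0, 0); (0, 2, 0, 0, 0))


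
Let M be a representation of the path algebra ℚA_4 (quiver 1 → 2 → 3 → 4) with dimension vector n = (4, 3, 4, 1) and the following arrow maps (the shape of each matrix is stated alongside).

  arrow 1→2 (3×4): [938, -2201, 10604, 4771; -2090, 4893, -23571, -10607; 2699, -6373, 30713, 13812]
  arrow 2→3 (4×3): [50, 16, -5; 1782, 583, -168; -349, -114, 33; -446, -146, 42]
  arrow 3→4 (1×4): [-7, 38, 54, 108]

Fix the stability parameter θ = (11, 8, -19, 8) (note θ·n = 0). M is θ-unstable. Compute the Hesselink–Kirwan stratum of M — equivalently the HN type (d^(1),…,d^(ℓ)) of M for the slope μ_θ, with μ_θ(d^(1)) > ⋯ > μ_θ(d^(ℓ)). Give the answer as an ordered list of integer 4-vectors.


Via rank(M_{q-1}∘⋯∘M_p): M ≅ I[1,1], I[1,3]^2, I[1,4], I[3,3].
μ_θ-semistable layers: μ^(1)=11; μ^(2)=8; μ^(3)=0; μ^(4)=-19

((1, 0, 0, 0); (0, 0, 0, 1); (3, 3, 3, 0); (0, 0, 1, 0))


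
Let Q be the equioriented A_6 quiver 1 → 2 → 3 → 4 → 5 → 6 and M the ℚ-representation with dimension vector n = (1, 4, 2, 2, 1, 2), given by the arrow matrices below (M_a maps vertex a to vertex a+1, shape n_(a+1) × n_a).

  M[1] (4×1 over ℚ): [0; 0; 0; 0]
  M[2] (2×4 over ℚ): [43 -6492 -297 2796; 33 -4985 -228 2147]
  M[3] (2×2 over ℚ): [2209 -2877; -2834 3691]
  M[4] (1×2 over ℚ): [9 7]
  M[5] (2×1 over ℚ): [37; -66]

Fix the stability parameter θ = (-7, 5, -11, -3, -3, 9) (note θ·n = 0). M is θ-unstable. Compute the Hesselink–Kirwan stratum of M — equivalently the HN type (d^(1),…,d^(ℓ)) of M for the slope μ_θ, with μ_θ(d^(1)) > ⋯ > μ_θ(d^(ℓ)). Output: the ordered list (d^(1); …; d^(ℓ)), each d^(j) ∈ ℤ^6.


Barcode: M ≅ I[1,1], I[2,2]^2, I[2,4], I[2,6], I[6,6]. HN layers by μ_θ (4 steps, strictly decreasing):
  μ^(1)=9; μ^(2)=5; μ^(3)=-3; μ^(4)=-7

((0, 0, 0, 0, 0, 2); (0, 2, 0, 0, 0, 0); (0, 2, 2, 2, 1, 0); (1, 0, 0, 0, 0, 0))


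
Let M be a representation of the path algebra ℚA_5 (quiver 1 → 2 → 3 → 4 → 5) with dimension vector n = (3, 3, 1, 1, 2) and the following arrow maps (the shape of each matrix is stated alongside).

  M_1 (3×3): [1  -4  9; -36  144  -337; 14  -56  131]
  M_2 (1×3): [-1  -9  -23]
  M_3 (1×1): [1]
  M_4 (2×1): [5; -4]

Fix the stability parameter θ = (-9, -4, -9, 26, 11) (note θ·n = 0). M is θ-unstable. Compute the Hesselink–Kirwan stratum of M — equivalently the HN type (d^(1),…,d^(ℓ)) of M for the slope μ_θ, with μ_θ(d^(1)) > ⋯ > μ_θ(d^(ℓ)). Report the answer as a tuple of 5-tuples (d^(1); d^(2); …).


Barcode: M ≅ I[1,1], I[1,2], I[1,5], I[2,2], I[5,5]. HN layers by μ_θ (5 steps, strictly decreasing):
  μ^(1)=37/2; μ^(2)=11; μ^(3)=-4; μ^(4)=-13/2; μ^(5)=-9

((0, 0, 0, 1, 1); (0, 0, 0, 0, 1); (0, 2, 0, 0, 0); (0, 1, 1, 0, 0); (3, 0, 0, 0, 0))
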